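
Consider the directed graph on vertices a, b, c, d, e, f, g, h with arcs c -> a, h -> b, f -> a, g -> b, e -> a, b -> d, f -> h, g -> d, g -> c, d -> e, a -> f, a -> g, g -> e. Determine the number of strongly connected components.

1

{a, b, c, d, e, f, g, h} are all mutually reachable — one SCC of size 8.
That gives 1 strongly connected component.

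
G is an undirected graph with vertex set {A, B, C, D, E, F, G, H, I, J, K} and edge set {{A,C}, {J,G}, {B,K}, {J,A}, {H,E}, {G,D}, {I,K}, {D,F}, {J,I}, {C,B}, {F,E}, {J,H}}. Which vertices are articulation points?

Removing J increases the component count from 1 to 2, so J is a cut vertex.
By contrast removing A leaves 1 component; it is not a cut vertex. No other vertex is a cut vertex either.

J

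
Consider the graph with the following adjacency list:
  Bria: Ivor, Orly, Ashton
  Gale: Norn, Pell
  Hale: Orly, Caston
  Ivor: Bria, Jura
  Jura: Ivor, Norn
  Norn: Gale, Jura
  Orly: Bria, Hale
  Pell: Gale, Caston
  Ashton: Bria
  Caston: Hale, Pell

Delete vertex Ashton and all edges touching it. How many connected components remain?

1

With Ashton gone, the remaining components are: {Bria, Gale, Hale, Ivor, Jura, Norn, Orly, Pell, Caston}.
That is 1 component.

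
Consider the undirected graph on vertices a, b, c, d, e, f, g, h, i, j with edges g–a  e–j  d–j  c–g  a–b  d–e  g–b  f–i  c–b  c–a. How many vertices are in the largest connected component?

4

h is isolated — a component by itself.
Starting from f we can reach f, i. That is one component of size 2.
Starting from d we can reach d, e, j. That is one component of size 3.
Starting from a we can reach a, b, c, g. That is one component of size 4.
The largest has 4 vertices.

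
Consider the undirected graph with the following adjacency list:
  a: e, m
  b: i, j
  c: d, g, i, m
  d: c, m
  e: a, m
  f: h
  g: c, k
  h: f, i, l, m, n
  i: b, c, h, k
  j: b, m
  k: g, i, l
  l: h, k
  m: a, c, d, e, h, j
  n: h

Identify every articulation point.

h, m

Removing h increases the component count from 1 to 3, so h is a cut vertex.
Removing m increases the component count from 1 to 2, so m is a cut vertex.
By contrast removing k leaves 1 component; it is not a cut vertex. No other vertex is a cut vertex either.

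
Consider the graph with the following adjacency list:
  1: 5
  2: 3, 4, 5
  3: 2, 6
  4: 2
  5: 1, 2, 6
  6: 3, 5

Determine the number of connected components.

Starting from 1 we can reach 1, 2, 3, 4, 5, 6. That is one component of size 6.
Total: 1 component.

1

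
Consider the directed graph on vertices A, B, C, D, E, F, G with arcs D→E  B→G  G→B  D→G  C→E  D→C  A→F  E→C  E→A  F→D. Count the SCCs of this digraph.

{A, C, D, E, F} are all mutually reachable — one SCC of size 5.
{B, G} are all mutually reachable — one SCC of size 2.
That gives 2 strongly connected components.

2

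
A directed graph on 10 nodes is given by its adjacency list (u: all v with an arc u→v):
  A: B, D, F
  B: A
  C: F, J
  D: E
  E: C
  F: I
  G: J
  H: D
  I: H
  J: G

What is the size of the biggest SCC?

{C, D, E, F, H, I} are all mutually reachable — one SCC of size 6.
{A, B} are all mutually reachable — one SCC of size 2.
{G, J} are all mutually reachable — one SCC of size 2.
The largest has 6 vertices.

6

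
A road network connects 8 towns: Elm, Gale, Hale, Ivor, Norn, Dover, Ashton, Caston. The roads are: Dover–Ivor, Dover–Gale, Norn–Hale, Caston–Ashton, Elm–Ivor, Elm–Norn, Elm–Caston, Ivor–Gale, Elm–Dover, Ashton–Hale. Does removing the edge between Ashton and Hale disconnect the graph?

No

After removing Ashton–Hale, the path Ashton-Caston-Elm-Norn-Hale still connects them, so the edge is not a bridge.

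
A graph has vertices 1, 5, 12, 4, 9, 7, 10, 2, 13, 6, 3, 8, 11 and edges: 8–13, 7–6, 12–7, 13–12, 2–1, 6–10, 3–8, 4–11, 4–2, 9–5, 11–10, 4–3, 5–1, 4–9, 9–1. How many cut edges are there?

The edges on the cycle 4-3-8-13-12-7-6-10-11-4 are not bridges since each lies on that cycle.
Every edge lies on some cycle, so there are no bridges.

0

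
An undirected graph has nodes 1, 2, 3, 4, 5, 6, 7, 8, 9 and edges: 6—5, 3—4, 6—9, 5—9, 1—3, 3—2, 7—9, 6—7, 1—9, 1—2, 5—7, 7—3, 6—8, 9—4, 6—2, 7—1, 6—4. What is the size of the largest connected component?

Starting from 1 we can reach 1, 2, 3, 4, 5, 6, 7, 8, 9. That is one component of size 9.
The largest has 9 vertices.

9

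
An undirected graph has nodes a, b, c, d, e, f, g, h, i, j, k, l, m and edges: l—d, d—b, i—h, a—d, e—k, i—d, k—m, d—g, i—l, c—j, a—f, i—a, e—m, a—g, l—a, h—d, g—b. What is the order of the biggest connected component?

8

Starting from c we can reach c, j. That is one component of size 2.
Starting from e we can reach e, k, m. That is one component of size 3.
Starting from a we can reach a, b, d, f, g, h, i, l. That is one component of size 8.
The largest has 8 vertices.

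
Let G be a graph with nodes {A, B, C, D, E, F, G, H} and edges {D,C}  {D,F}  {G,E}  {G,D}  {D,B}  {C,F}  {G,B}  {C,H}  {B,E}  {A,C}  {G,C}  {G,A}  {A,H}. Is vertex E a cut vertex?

Deleting E leaves 1 component (was 1) (its neighbors B, G remain connected to each other), so E is not a cut vertex.

No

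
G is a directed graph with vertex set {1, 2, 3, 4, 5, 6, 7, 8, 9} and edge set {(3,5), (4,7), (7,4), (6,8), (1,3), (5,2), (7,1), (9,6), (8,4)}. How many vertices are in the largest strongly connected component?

{4, 7} are all mutually reachable — one SCC of size 2.
{8} is an SCC by itself.
{2} is an SCC by itself.
{5} is an SCC by itself.
{9} is an SCC by itself.
(and 3 more singleton SCCs)
The largest has 2 vertices.

2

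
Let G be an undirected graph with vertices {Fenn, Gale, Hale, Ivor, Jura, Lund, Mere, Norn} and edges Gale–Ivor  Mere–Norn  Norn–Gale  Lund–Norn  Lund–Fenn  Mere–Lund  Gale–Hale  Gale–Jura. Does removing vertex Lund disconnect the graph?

Yes

Deleting Lund raises the number of components from 1 to 2, so Lund is a cut vertex.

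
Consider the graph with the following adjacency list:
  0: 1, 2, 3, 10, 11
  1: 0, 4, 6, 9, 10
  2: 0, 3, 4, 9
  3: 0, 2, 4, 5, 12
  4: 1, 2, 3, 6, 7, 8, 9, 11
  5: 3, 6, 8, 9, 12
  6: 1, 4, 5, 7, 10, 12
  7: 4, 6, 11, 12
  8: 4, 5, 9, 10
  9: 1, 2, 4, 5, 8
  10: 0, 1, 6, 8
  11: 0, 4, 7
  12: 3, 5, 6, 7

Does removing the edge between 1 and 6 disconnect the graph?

No

After removing 1-6, the path 1-4-6 still connects them, so the edge is not a bridge.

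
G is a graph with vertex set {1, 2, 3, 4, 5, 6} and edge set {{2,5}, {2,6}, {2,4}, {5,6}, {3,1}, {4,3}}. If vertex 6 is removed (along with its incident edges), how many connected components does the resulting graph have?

With 6 gone, the remaining components are: {1, 2, 3, 4, 5}.
That is 1 component.

1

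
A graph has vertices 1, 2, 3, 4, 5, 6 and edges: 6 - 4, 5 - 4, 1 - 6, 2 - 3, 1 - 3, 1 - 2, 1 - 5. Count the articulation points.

Removing 1 increases the component count from 1 to 2, so 1 is a cut vertex.
By contrast removing 6 leaves 1 component; it is not a cut vertex. No other vertex is a cut vertex either.

1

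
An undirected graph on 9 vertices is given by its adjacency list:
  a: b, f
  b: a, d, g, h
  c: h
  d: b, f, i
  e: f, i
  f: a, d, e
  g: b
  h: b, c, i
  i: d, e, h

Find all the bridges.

The edges on the cycle i-e-f-a-b-h-i are not bridges since each lies on that cycle.
But removing c-h disconnects c from h; removing g-b disconnects g from b — these are bridges.

b-g, c-h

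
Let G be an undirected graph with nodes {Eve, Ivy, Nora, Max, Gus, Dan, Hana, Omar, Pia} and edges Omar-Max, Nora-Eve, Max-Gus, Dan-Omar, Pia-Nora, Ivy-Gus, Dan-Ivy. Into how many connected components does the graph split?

3

Hana is isolated — a component by itself.
Starting from Eve we can reach Eve, Pia, Nora. That is one component of size 3.
Starting from Dan we can reach Dan, Gus, Ivy, Max, Omar. That is one component of size 5.
Total: 3 components.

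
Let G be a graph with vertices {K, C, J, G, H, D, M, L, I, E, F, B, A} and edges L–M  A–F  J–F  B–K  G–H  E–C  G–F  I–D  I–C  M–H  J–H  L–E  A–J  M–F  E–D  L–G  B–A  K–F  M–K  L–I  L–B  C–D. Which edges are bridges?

none

The edges on the cycle I-C-D-I are not bridges since each lies on that cycle.
Every edge lies on some cycle, so there are no bridges.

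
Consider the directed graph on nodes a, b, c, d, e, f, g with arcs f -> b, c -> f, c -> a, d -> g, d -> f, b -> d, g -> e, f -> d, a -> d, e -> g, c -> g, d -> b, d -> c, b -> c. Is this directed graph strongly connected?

There is no directed path from e to b, so the graph is not strongly connected.

No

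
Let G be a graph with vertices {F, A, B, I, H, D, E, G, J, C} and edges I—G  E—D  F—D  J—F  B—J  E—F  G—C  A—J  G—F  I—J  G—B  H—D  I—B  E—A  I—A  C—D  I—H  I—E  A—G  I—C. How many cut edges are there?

0

The edges on the cycle I-E-A-G-I are not bridges since each lies on that cycle.
Every edge lies on some cycle, so there are no bridges.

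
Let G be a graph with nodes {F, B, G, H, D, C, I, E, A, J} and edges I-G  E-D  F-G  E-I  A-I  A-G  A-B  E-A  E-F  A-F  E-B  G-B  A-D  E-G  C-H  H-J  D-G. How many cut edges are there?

2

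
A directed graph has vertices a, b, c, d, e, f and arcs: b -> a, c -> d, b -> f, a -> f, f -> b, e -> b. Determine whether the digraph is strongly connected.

No

There is no directed path from e to c, so the graph is not strongly connected.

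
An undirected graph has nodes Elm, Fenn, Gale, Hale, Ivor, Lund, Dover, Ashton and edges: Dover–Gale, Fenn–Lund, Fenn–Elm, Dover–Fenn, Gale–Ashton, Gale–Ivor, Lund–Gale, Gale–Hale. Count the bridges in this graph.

The edges on the cycle Dover-Fenn-Lund-Gale-Dover are not bridges since each lies on that cycle.
But removing Gale–Hale disconnects Gale from Hale; removing Gale–Ashton disconnects Gale from Ashton; removing Fenn–Elm disconnects Fenn from Elm; removing Gale–Ivor disconnects Gale from Ivor — these are bridges.
That makes 4 bridges.

4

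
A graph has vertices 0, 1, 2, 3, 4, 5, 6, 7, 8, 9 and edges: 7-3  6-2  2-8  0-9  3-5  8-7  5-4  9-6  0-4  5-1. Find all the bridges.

1-5

The edges on the cycle 0-9-6-2-8-7-3-5-4-0 are not bridges since each lies on that cycle.
But removing 1-5 disconnects 1 from 5 — this is a bridge.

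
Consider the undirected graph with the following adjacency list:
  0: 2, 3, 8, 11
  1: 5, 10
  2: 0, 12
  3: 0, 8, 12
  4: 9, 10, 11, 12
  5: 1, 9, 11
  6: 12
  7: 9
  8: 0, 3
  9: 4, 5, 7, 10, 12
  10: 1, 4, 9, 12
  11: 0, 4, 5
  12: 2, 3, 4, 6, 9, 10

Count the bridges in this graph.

2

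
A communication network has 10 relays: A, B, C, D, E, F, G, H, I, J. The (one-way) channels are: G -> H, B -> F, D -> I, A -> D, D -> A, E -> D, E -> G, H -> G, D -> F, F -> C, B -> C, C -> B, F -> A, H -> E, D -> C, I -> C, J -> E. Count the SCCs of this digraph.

3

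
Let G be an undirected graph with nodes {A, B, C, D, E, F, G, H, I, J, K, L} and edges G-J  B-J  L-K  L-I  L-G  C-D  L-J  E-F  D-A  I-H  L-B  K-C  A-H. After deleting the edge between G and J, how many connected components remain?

G and J are still connected via G-L-J, so the component count stays at 2.

2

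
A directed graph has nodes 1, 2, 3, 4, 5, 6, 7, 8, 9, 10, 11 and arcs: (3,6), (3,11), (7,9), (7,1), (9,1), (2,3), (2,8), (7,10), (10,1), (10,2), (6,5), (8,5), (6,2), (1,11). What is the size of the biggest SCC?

{2, 3, 6} are all mutually reachable — one SCC of size 3.
{1} is an SCC by itself.
{11} is an SCC by itself.
{7} is an SCC by itself.
{10} is an SCC by itself.
(and 4 more singleton SCCs)
The largest has 3 vertices.

3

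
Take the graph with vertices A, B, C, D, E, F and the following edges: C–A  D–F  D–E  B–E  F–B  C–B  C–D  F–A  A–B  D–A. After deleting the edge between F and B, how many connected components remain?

1

F and B are still connected via F-A-B, so the component count stays at 1.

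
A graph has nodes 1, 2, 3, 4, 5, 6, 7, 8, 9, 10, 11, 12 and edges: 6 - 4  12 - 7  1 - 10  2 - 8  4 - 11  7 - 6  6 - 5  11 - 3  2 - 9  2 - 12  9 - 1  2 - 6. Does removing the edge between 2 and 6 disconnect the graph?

After removing 2 - 6, the path 2-12-7-6 still connects them, so the edge is not a bridge.

No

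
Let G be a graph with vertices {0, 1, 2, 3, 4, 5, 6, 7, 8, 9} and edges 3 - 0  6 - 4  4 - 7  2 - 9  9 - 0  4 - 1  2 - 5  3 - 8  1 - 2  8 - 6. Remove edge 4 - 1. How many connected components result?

1

4 and 1 are still connected via 4-6-8-3-0-9-2-1, so the component count stays at 1.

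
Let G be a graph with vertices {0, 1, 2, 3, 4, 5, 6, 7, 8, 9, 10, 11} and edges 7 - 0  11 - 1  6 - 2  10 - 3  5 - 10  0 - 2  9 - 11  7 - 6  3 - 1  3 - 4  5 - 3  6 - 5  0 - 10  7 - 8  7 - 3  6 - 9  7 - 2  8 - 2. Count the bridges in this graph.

The edges on the cycle 7-6-9-11-1-3-10-0-7 are not bridges since each lies on that cycle.
But removing 4 - 3 disconnects 4 from 3 — this is a bridge.

1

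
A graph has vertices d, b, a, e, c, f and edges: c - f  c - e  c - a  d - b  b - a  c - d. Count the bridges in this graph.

2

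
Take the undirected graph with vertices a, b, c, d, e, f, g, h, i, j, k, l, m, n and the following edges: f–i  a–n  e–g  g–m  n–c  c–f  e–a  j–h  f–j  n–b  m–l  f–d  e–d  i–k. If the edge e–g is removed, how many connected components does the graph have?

2

Before removal there is 1 component.
e–g is a bridge — removing it separates e's side from g's side.
After removal: 2 components.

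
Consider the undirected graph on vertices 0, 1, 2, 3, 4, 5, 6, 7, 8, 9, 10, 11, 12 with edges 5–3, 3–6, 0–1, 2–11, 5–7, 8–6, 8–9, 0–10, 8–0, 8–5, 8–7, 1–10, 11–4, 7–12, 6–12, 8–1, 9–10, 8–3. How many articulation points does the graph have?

Removing 8 increases the component count from 2 to 3, so 8 is a cut vertex.
Removing 11 increases the component count from 2 to 3, so 11 is a cut vertex.
By contrast removing 4 leaves 2 components; it is not a cut vertex. No other vertex is a cut vertex either.

2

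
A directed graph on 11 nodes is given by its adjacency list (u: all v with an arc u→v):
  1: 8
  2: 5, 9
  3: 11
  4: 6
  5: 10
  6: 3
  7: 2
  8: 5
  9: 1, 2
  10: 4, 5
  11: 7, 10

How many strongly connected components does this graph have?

{1, 2, 3, 4, 5, 6, 7, 8, 9, 10, 11} are all mutually reachable — one SCC of size 11.
That gives 1 strongly connected component.

1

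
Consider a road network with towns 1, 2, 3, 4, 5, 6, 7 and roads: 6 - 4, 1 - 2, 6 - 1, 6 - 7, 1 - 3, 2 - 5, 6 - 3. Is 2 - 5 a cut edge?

Removing 2 - 5 leaves no path between 2 and 5: the component count goes from 1 to 2. So it is a bridge.

Yes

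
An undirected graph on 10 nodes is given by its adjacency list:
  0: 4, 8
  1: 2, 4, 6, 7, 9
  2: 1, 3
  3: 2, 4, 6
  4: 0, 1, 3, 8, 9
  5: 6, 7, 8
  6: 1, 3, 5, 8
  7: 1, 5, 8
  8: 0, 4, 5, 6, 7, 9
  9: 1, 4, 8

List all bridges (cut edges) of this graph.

The edges on the cycle 7-1-9-8-7 are not bridges since each lies on that cycle.
Every edge lies on some cycle, so there are no bridges.

none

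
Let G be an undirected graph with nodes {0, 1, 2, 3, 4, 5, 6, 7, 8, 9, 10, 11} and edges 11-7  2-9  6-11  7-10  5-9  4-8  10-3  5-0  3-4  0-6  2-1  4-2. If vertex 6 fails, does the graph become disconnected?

Deleting 6 leaves 1 component (was 1) (its neighbors 0, 11 remain connected to each other), so 6 is not a cut vertex.

No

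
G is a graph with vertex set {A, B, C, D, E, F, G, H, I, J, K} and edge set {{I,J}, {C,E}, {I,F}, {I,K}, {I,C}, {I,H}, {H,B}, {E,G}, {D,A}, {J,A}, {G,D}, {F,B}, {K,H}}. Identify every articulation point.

Removing I increases the component count from 1 to 2, so I is a cut vertex.
By contrast removing G leaves 1 component; it is not a cut vertex. No other vertex is a cut vertex either.

I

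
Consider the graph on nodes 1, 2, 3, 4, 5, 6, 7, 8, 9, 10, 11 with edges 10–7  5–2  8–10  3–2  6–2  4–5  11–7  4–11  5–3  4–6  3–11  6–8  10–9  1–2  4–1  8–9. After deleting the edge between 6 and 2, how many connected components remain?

1

6 and 2 are still connected via 6-4-1-2, so the component count stays at 1.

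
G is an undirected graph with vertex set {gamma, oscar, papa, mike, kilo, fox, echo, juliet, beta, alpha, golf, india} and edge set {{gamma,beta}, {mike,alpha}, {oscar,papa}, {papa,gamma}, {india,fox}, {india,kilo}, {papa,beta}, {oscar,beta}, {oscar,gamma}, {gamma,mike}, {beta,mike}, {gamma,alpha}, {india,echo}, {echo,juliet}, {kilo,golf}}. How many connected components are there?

2

Starting from beta we can reach beta, mike, papa, alpha, gamma, oscar. That is one component of size 6.
Starting from fox we can reach fox, echo, golf, kilo, india, juliet. That is one component of size 6.
Total: 2 components.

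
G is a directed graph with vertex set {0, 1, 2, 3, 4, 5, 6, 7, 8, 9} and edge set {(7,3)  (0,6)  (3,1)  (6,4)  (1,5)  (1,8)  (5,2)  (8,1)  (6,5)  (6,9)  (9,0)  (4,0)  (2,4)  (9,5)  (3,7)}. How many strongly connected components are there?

{0, 2, 4, 5, 6, 9} are all mutually reachable — one SCC of size 6.
{1, 8} are all mutually reachable — one SCC of size 2.
{3, 7} are all mutually reachable — one SCC of size 2.
That gives 3 strongly connected components.

3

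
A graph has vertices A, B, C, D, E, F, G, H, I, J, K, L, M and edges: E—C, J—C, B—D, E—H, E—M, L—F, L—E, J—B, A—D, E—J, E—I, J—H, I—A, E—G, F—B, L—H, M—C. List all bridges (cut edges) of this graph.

E-G

The edges on the cycle L-F-B-D-A-I-E-L are not bridges since each lies on that cycle.
But removing E—G disconnects E from G — this is a bridge.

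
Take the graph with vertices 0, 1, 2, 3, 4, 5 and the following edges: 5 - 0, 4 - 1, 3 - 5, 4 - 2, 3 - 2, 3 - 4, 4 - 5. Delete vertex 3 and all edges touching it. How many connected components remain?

1

With 3 gone, the remaining components are: {0, 1, 2, 4, 5}.
That is 1 component.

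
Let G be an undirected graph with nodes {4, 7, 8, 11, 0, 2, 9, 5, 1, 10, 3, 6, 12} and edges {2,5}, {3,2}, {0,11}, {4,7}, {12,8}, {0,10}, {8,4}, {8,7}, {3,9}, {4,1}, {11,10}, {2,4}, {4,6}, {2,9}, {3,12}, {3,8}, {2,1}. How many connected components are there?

2

Starting from 0 we can reach 0, 10, 11. That is one component of size 3.
Starting from 1 we can reach 1, 2, 3, 4, 5, 6, 7, 8, 9, 12. That is one component of size 10.
Total: 2 components.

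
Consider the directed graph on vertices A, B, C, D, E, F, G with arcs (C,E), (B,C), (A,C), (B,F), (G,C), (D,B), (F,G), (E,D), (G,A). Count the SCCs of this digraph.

1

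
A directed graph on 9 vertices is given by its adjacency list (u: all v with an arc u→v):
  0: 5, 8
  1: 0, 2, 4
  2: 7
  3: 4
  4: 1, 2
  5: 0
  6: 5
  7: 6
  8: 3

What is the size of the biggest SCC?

{0, 1, 2, 3, 4, 5, 6, 7, 8} are all mutually reachable — one SCC of size 9.
The largest has 9 vertices.

9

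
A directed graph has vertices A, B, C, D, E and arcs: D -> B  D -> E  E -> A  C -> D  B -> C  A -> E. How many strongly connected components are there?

{B, C, D} are all mutually reachable — one SCC of size 3.
{A, E} are all mutually reachable — one SCC of size 2.
That gives 2 strongly connected components.

2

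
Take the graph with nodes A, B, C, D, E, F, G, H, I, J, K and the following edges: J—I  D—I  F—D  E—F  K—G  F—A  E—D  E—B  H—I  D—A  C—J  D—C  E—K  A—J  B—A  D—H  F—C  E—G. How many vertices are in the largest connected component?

11

Starting from A we can reach A, B, C, D, E, F, G, H, I, J, K. That is one component of size 11.
The largest has 11 vertices.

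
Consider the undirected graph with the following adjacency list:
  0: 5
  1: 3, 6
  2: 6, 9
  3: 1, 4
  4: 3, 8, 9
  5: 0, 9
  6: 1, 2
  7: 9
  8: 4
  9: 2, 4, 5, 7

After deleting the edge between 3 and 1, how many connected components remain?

3 and 1 are still connected via 3-4-9-2-6-1, so the component count stays at 1.

1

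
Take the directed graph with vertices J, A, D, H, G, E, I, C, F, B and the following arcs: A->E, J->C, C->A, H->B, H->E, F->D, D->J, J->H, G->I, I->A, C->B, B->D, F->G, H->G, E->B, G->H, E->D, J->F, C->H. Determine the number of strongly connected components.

1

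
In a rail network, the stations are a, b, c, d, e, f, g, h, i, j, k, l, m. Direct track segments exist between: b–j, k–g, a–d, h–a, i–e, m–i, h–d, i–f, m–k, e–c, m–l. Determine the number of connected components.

3

Starting from b we can reach b, j. That is one component of size 2.
Starting from a we can reach a, d, h. That is one component of size 3.
Starting from c we can reach c, e, f, g, i, k, l, m. That is one component of size 8.
Total: 3 components.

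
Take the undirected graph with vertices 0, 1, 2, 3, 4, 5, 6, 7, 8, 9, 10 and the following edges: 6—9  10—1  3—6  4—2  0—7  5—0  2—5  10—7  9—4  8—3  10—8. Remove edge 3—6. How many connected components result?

3 and 6 are still connected via 3-8-10-7-0-5-2-4-9-6, so the component count stays at 1.

1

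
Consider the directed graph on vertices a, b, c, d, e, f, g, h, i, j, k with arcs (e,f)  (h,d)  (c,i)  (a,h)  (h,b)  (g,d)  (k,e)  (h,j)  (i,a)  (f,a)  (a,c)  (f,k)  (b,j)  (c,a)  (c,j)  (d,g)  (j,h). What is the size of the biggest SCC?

{b, h, j} are all mutually reachable — one SCC of size 3.
{e, f, k} are all mutually reachable — one SCC of size 3.
{a, c, i} are all mutually reachable — one SCC of size 3.
{d, g} are all mutually reachable — one SCC of size 2.
The largest has 3 vertices.

3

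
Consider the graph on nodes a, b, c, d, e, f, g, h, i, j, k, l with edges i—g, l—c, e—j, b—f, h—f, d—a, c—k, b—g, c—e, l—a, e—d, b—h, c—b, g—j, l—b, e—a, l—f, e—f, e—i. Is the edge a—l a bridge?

After removing a—l, the path a-e-c-l still connects them, so the edge is not a bridge.

No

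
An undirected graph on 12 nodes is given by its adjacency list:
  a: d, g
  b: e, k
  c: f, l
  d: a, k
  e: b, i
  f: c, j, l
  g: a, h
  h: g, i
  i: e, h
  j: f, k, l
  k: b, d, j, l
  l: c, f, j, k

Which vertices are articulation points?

Removing k increases the component count from 1 to 2, so k is a cut vertex.
By contrast removing g leaves 1 component; it is not a cut vertex. No other vertex is a cut vertex either.

k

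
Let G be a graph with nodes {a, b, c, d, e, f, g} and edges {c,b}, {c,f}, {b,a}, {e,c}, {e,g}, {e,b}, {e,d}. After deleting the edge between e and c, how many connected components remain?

1

e and c are still connected via e-b-c, so the component count stays at 1.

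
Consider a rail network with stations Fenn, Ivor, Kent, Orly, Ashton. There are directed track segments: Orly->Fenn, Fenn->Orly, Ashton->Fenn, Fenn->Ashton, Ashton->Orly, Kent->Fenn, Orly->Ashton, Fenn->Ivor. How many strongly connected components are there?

{Fenn, Orly, Ashton} are all mutually reachable — one SCC of size 3.
{Ivor} is an SCC by itself.
{Kent} is an SCC by itself.
That gives 3 strongly connected components.

3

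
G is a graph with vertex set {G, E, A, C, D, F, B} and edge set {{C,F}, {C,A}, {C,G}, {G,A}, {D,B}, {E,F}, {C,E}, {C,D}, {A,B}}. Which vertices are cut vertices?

C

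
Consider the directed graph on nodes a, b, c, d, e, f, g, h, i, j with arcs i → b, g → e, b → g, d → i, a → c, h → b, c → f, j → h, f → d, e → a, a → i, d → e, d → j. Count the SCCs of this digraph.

1

{a, b, c, d, e, f, g, h, i, j} are all mutually reachable — one SCC of size 10.
That gives 1 strongly connected component.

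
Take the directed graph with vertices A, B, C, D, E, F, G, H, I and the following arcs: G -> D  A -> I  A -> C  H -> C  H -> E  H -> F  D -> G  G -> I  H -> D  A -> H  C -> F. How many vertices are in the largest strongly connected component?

2

{D, G} are all mutually reachable — one SCC of size 2.
{E} is an SCC by itself.
{I} is an SCC by itself.
{C} is an SCC by itself.
{B} is an SCC by itself.
(and 3 more singleton SCCs)
The largest has 2 vertices.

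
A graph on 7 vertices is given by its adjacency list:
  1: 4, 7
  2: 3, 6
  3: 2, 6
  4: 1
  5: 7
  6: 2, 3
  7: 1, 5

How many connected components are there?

Starting from 2 we can reach 2, 3, 6. That is one component of size 3.
Starting from 1 we can reach 1, 4, 5, 7. That is one component of size 4.
Total: 2 components.

2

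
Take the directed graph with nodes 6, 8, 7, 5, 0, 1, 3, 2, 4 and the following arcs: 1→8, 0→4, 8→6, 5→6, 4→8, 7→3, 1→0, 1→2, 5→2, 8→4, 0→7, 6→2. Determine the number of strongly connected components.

{4, 8} are all mutually reachable — one SCC of size 2.
{2} is an SCC by itself.
{3} is an SCC by itself.
{1} is an SCC by itself.
{0} is an SCC by itself.
(and 3 more singleton SCCs)
That gives 8 strongly connected components.

8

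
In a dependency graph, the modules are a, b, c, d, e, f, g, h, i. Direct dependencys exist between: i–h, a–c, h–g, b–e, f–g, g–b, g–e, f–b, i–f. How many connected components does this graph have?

d is isolated — a component by itself.
Starting from a we can reach a, c. That is one component of size 2.
Starting from b we can reach b, e, f, g, h, i. That is one component of size 6.
Total: 3 components.

3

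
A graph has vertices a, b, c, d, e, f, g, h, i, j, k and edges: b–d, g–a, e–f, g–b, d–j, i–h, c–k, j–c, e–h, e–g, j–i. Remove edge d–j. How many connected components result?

d and j are still connected via d-b-g-e-h-i-j, so the component count stays at 1.

1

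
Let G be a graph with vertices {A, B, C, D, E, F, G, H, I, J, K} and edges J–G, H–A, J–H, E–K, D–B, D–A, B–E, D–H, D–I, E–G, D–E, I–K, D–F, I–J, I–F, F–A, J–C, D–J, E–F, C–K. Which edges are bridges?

The edges on the cycle I-J-H-A-F-I are not bridges since each lies on that cycle.
Every edge lies on some cycle, so there are no bridges.

none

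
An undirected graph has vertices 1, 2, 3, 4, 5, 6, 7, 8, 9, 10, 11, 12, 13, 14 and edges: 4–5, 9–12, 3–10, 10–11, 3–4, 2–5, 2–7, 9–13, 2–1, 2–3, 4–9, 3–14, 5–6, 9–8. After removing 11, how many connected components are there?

With 11 gone, the remaining components are: {1, 2, 3, 4, 5, 6, 7, 8, 9, 10, 12, 13, 14}.
That is 1 component.

1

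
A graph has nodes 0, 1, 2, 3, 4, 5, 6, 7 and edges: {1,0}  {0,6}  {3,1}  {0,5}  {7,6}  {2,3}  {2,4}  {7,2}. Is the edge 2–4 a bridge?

Yes

Removing 2–4 leaves no path between 2 and 4: the component count goes from 1 to 2. So it is a bridge.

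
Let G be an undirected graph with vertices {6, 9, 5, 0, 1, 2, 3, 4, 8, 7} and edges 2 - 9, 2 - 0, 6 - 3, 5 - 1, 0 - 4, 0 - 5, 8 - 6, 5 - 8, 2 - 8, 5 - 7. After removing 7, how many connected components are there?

With 7 gone, the remaining components are: {0, 1, 2, 3, 4, 5, 6, 8, 9}.
That is 1 component.

1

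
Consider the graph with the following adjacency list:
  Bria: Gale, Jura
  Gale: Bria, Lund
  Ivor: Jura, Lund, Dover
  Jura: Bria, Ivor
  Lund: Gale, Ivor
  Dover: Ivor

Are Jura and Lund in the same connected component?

Yes

From Jura we can reach Bria, Gale, Ivor, Jura, Lund, Dover, which includes Lund.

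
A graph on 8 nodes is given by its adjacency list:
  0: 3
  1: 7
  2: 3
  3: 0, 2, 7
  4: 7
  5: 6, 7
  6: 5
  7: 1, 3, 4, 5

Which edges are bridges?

0-3, 1-7, 2-3, 3-7, 4-7, 5-6, 5-7

removing 2-3 disconnects 2 from 3; removing 3-0 disconnects 3 from 0; removing 1-7 disconnects 1 from 7; removing 6-5 disconnects 6 from 5 — these are bridges.
In total 7 edges are bridges.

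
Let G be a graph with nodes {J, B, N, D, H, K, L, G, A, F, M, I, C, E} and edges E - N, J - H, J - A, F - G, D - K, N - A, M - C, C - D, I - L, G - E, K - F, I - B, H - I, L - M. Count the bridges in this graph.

The edges on the cycle J-H-I-L-M-C-D-K-F-G-E-N-A-J are not bridges since each lies on that cycle.
But removing I - B disconnects I from B — this is a bridge.

1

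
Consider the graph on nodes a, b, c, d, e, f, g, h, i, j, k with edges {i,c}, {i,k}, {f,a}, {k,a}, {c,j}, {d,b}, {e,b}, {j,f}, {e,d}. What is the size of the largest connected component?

6

h is isolated — a component by itself.
g is isolated — a component by itself.
Starting from b we can reach b, d, e. That is one component of size 3.
Starting from a we can reach a, c, f, i, j, k. That is one component of size 6.
The largest has 6 vertices.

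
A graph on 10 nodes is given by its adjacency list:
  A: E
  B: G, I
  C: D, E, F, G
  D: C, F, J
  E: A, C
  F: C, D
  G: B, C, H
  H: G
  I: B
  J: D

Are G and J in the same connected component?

Yes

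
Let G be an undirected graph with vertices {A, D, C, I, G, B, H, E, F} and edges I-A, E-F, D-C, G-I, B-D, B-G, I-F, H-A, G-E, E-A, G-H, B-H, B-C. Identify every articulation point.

Removing B increases the component count from 1 to 2, so B is a cut vertex.
By contrast removing F leaves 1 component; it is not a cut vertex. No other vertex is a cut vertex either.

B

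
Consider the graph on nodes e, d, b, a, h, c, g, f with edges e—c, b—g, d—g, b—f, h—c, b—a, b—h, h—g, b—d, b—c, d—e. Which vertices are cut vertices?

b

Removing b increases the component count from 1 to 3, so b is a cut vertex.
By contrast removing d leaves 1 component; it is not a cut vertex. No other vertex is a cut vertex either.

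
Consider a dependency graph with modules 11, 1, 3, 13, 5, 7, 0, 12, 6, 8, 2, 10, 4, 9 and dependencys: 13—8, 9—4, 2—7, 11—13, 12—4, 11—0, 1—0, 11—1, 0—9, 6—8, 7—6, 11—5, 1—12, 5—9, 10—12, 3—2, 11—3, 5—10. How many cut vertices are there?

Removing 11 increases the component count from 1 to 2, so 11 is a cut vertex.
By contrast removing 13 leaves 1 component; it is not a cut vertex. No other vertex is a cut vertex either.

1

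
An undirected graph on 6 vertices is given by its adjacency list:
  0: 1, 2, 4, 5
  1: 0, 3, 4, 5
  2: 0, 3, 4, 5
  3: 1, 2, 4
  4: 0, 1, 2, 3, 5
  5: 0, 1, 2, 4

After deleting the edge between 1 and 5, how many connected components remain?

1

1 and 5 are still connected via 1-0-5, so the component count stays at 1.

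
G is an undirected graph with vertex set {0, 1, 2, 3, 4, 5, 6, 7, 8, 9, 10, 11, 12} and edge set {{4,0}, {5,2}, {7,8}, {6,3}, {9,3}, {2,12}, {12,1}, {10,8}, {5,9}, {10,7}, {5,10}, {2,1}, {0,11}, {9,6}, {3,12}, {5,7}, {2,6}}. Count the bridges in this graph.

2

The edges on the cycle 9-6-3-9 are not bridges since each lies on that cycle.
But removing 4-0 disconnects 4 from 0; removing 0-11 disconnects 0 from 11 — these are bridges.
That makes 2 bridges.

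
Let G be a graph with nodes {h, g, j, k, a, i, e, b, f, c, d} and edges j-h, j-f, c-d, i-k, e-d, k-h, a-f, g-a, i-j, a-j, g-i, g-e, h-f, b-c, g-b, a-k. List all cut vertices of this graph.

g

Removing g increases the component count from 1 to 2, so g is a cut vertex.
By contrast removing f leaves 1 component; it is not a cut vertex. No other vertex is a cut vertex either.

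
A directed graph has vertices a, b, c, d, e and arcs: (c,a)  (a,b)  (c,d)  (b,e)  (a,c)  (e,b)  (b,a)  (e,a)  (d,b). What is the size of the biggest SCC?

{a, b, c, d, e} are all mutually reachable — one SCC of size 5.
The largest has 5 vertices.

5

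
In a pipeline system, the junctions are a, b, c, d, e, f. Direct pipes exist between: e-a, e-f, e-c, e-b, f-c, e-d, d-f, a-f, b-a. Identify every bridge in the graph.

The edges on the cycle e-d-f-a-b-e are not bridges since each lies on that cycle.
Every edge lies on some cycle, so there are no bridges.

none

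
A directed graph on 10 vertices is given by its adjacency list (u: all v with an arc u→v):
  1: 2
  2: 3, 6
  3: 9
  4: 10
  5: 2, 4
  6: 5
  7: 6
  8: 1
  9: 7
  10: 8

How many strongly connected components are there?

{1, 2, 3, 4, 5, 6, 7, 8, 9, 10} are all mutually reachable — one SCC of size 10.
That gives 1 strongly connected component.

1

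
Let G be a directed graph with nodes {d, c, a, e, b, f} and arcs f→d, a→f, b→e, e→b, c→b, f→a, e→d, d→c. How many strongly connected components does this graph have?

{b, c, d, e} are all mutually reachable — one SCC of size 4.
{a, f} are all mutually reachable — one SCC of size 2.
That gives 2 strongly connected components.

2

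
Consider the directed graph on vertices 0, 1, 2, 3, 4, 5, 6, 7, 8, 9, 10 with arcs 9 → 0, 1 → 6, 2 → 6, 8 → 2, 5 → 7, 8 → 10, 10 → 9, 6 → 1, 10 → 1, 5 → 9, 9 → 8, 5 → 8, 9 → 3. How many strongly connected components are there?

8

{8, 9, 10} are all mutually reachable — one SCC of size 3.
{1, 6} are all mutually reachable — one SCC of size 2.
{4} is an SCC by itself.
{0} is an SCC by itself.
{7} is an SCC by itself.
(and 3 more singleton SCCs)
That gives 8 strongly connected components.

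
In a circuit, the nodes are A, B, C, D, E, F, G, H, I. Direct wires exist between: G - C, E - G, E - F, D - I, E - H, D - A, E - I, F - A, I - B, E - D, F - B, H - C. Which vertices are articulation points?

E

Removing E increases the component count from 1 to 2, so E is a cut vertex.
By contrast removing F leaves 1 component; it is not a cut vertex. No other vertex is a cut vertex either.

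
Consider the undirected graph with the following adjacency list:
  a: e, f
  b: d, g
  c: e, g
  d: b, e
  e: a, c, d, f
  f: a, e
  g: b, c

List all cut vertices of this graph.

Removing e increases the component count from 1 to 2, so e is a cut vertex.
By contrast removing g leaves 1 component; it is not a cut vertex. No other vertex is a cut vertex either.

e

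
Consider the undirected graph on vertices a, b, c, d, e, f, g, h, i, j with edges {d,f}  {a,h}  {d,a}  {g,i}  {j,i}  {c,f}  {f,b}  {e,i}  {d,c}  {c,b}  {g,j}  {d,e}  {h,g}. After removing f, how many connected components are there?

With f gone, the remaining components are: {a, b, c, d, e, g, h, i, j}.
That is 1 component.

1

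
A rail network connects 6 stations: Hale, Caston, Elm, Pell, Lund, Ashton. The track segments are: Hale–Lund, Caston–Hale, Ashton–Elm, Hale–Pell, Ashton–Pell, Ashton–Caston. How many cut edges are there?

2

The edges on the cycle Ashton-Caston-Hale-Pell-Ashton are not bridges since each lies on that cycle.
But removing Hale–Lund disconnects Hale from Lund; removing Ashton–Elm disconnects Ashton from Elm — these are bridges.
That makes 2 bridges.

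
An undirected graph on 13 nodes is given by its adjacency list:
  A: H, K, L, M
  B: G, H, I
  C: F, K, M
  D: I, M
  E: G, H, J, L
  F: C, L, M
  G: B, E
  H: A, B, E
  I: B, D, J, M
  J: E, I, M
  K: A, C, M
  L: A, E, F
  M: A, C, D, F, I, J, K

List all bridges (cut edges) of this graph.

The edges on the cycle F-M-C-K-A-H-E-L-F are not bridges since each lies on that cycle.
Every edge lies on some cycle, so there are no bridges.

none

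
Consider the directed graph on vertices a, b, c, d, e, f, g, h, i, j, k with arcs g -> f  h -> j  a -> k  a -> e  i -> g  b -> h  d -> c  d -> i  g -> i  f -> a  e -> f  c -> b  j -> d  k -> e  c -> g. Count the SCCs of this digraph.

3

{b, c, d, h, j} are all mutually reachable — one SCC of size 5.
{a, e, f, k} are all mutually reachable — one SCC of size 4.
{g, i} are all mutually reachable — one SCC of size 2.
That gives 3 strongly connected components.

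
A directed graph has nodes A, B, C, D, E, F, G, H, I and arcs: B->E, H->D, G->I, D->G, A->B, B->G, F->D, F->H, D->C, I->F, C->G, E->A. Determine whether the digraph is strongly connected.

No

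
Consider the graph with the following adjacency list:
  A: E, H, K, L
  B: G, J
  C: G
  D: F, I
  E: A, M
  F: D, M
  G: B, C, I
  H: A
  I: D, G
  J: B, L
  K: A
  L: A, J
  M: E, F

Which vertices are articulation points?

A, G

Removing A increases the component count from 1 to 3, so A is a cut vertex.
Removing G increases the component count from 1 to 2, so G is a cut vertex.
By contrast removing J leaves 1 component; it is not a cut vertex. No other vertex is a cut vertex either.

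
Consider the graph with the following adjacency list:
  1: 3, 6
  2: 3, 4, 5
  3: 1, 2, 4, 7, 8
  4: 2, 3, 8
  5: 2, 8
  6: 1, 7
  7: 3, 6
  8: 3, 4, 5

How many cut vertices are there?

1

Removing 3 increases the component count from 1 to 2, so 3 is a cut vertex.
By contrast removing 7 leaves 1 component; it is not a cut vertex. No other vertex is a cut vertex either.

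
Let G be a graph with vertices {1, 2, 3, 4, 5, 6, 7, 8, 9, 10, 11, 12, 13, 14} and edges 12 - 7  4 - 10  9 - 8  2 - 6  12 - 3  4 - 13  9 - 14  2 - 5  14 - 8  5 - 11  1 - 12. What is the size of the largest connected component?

Starting from 8 we can reach 8, 9, 14. That is one component of size 3.
Starting from 4 we can reach 4, 10, 13. That is one component of size 3.
Starting from 2 we can reach 2, 5, 6, 11. That is one component of size 4.
Starting from 1 we can reach 1, 3, 7, 12. That is one component of size 4.
The largest has 4 vertices.

4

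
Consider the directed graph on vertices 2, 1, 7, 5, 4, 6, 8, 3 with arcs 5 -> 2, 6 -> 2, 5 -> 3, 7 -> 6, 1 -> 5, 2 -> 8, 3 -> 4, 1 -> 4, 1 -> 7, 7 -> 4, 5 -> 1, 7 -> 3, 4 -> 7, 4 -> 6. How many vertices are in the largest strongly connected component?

{3, 4, 7} are all mutually reachable — one SCC of size 3.
{1, 5} are all mutually reachable — one SCC of size 2.
{8} is an SCC by itself.
{6} is an SCC by itself.
{2} is an SCC by itself.
The largest has 3 vertices.

3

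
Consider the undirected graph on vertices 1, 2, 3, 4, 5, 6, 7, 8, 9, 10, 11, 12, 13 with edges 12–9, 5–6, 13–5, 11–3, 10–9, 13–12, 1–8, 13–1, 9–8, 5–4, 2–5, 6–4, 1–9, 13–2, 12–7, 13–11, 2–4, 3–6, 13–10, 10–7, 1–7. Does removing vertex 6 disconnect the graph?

Deleting 6 leaves 1 component (was 1) (its neighbors 3, 4, 5 remain connected to each other), so 6 is not a cut vertex.

No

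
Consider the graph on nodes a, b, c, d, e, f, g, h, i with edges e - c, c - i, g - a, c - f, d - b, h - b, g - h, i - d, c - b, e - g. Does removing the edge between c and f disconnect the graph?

Yes

Removing c - f leaves no path between c and f: the component count goes from 1 to 2. So it is a bridge.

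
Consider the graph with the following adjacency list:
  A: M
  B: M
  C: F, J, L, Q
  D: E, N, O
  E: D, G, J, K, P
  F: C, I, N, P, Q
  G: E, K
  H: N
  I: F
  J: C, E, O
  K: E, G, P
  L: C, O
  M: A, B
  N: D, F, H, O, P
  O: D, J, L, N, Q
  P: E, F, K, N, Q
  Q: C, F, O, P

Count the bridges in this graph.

4

The edges on the cycle J-C-F-P-N-D-O-J are not bridges since each lies on that cycle.
But removing H-N disconnects H from N; removing F-I disconnects F from I; removing A-M disconnects A from M; removing B-M disconnects B from M — these are bridges.
That makes 4 bridges.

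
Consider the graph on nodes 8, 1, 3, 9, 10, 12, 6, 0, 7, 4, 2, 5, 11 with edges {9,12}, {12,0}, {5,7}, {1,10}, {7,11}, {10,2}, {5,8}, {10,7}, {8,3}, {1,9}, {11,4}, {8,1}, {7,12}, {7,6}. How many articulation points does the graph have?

Removing 7 increases the component count from 1 to 3, so 7 is a cut vertex.
Removing 8 increases the component count from 1 to 2, so 8 is a cut vertex.
Removing 10 increases the component count from 1 to 2, so 10 is a cut vertex.
Likewise 11, 12 are cut vertices.
By contrast removing 3 leaves 1 component; it is not a cut vertex. No other vertex is a cut vertex either.

5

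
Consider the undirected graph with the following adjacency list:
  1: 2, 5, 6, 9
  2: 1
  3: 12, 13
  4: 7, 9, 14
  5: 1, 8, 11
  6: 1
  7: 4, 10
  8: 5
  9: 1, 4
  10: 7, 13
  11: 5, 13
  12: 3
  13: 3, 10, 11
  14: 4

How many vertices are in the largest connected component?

14

Starting from 1 we can reach 1, 2, 3, 4, 5, 6, 7, 8, 9, 10, 11, 12, 13, 14. That is one component of size 14.
The largest has 14 vertices.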